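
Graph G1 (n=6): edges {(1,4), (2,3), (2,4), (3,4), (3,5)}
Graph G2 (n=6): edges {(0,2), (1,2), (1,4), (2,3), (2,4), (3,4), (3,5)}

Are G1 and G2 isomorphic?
No, not isomorphic

The graphs are NOT isomorphic.

Counting edges: G1 has 5 edge(s); G2 has 7 edge(s).
Edge count is an isomorphism invariant (a bijection on vertices induces a bijection on edges), so differing edge counts rule out isomorphism.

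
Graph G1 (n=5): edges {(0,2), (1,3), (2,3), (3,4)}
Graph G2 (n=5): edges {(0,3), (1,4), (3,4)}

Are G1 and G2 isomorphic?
No, not isomorphic

The graphs are NOT isomorphic.

Degrees in G1: deg(0)=1, deg(1)=1, deg(2)=2, deg(3)=3, deg(4)=1.
Sorted degree sequence of G1: [3, 2, 1, 1, 1].
Degrees in G2: deg(0)=1, deg(1)=1, deg(2)=0, deg(3)=2, deg(4)=2.
Sorted degree sequence of G2: [2, 2, 1, 1, 0].
The (sorted) degree sequence is an isomorphism invariant, so since G1 and G2 have different degree sequences they cannot be isomorphic.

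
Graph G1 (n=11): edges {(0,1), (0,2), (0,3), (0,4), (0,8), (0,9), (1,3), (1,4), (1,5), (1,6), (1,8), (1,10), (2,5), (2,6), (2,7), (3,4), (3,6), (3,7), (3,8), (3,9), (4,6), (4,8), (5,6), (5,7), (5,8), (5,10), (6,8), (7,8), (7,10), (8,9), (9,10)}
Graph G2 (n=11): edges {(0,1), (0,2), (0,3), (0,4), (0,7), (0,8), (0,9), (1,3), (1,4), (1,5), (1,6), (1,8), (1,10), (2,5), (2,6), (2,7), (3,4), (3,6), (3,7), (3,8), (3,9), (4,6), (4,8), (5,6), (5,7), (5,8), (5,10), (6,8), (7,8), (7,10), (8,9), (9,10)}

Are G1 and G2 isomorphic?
No, not isomorphic

The graphs are NOT isomorphic.

Counting edges: G1 has 31 edge(s); G2 has 32 edge(s).
Edge count is an isomorphism invariant (a bijection on vertices induces a bijection on edges), so differing edge counts rule out isomorphism.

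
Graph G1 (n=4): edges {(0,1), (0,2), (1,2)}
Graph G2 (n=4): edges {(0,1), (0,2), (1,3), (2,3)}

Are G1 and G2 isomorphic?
No, not isomorphic

The graphs are NOT isomorphic.

Degrees in G1: deg(0)=2, deg(1)=2, deg(2)=2, deg(3)=0.
Sorted degree sequence of G1: [2, 2, 2, 0].
Degrees in G2: deg(0)=2, deg(1)=2, deg(2)=2, deg(3)=2.
Sorted degree sequence of G2: [2, 2, 2, 2].
The (sorted) degree sequence is an isomorphism invariant, so since G1 and G2 have different degree sequences they cannot be isomorphic.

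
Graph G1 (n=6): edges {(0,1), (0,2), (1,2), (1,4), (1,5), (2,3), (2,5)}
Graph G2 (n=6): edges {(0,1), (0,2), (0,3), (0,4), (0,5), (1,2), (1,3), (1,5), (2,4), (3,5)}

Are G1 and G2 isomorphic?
No, not isomorphic

The graphs are NOT isomorphic.

Counting triangles (3-cliques): G1 has 2, G2 has 6.
Triangle count is an isomorphism invariant, so differing triangle counts rule out isomorphism.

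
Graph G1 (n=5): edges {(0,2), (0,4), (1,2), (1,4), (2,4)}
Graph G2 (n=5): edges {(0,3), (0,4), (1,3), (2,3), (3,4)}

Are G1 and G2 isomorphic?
No, not isomorphic

The graphs are NOT isomorphic.

Connected components of G1: 2 component(s) with vertex sets [[3], [0, 1, 2, 4]], sizes [1, 4].
Connected components of G2: 1 component(s) with vertex sets [[0, 1, 2, 3, 4]], sizes [5].
The number of connected components (and the multiset of component sizes) is an isomorphism invariant — an isomorphism maps each component of G1 bijectively onto a component of G2. Since G1 has 2 component(s) and G2 has 1, they cannot be isomorphic.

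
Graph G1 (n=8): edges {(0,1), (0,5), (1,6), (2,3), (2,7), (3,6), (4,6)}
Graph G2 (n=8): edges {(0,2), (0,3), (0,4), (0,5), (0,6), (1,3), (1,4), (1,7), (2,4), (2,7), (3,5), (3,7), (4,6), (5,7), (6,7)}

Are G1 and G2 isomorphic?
No, not isomorphic

The graphs are NOT isomorphic.

Counting triangles (3-cliques): G1 has 0, G2 has 5.
Triangle count is an isomorphism invariant, so differing triangle counts rule out isomorphism.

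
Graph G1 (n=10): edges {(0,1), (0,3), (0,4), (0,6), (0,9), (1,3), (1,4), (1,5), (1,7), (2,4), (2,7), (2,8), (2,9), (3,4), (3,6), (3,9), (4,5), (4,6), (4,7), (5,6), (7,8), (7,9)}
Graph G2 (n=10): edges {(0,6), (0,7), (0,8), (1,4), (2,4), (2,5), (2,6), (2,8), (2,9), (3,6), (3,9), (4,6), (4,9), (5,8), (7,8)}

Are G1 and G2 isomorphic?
No, not isomorphic

The graphs are NOT isomorphic.

Counting triangles (3-cliques): G1 has 14, G2 has 4.
Triangle count is an isomorphism invariant, so differing triangle counts rule out isomorphism.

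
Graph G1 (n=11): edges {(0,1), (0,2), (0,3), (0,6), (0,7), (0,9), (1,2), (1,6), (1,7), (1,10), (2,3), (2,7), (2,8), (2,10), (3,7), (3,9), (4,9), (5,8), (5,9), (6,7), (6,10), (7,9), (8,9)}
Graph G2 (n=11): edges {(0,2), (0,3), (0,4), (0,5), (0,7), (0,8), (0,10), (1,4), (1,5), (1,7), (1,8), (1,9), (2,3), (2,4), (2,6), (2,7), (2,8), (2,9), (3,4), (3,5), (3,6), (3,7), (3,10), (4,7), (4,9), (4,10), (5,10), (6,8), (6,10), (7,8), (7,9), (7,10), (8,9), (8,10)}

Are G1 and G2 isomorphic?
No, not isomorphic

The graphs are NOT isomorphic.

Degrees in G1: deg(0)=6, deg(1)=5, deg(2)=6, deg(3)=4, deg(4)=1, deg(5)=2, deg(6)=4, deg(7)=6, deg(8)=3, deg(9)=6, deg(10)=3.
Sorted degree sequence of G1: [6, 6, 6, 6, 5, 4, 4, 3, 3, 2, 1].
Degrees in G2: deg(0)=7, deg(1)=5, deg(2)=7, deg(3)=7, deg(4)=7, deg(5)=4, deg(6)=4, deg(7)=8, deg(8)=7, deg(9)=5, deg(10)=7.
Sorted degree sequence of G2: [8, 7, 7, 7, 7, 7, 7, 5, 5, 4, 4].
The (sorted) degree sequence is an isomorphism invariant, so since G1 and G2 have different degree sequences they cannot be isomorphic.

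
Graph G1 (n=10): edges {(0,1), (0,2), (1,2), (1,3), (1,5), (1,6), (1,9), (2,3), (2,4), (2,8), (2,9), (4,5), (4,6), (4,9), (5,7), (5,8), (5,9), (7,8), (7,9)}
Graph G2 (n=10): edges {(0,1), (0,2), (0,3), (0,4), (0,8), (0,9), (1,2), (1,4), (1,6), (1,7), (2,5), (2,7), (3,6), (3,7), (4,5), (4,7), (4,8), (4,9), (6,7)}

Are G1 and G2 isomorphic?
Yes, isomorphic

The graphs are isomorphic.
One valid mapping φ: V(G1) → V(G2): 0→8, 1→4, 2→0, 3→9, 4→2, 5→7, 6→5, 7→6, 8→3, 9→1

Verify φ preserves adjacency — for each edge of G1, its image is an edge of G2:
  (0,1) → (φ(0),φ(1)) = (4,8) ∈ E(G2) ✓
  (0,2) → (φ(0),φ(2)) = (0,8) ∈ E(G2) ✓
  (1,2) → (φ(1),φ(2)) = (0,4) ∈ E(G2) ✓
  (1,3) → (φ(1),φ(3)) = (4,9) ∈ E(G2) ✓
  (1,5) → (φ(1),φ(5)) = (4,7) ∈ E(G2) ✓
  (1,6) → (φ(1),φ(6)) = (4,5) ∈ E(G2) ✓
  (1,9) → (φ(1),φ(9)) = (1,4) ∈ E(G2) ✓
  (2,3) → (φ(2),φ(3)) = (0,9) ∈ E(G2) ✓
  (2,4) → (φ(2),φ(4)) = (0,2) ∈ E(G2) ✓
  (2,8) → (φ(2),φ(8)) = (0,3) ∈ E(G2) ✓
  (2,9) → (φ(2),φ(9)) = (0,1) ∈ E(G2) ✓
  (4,5) → (φ(4),φ(5)) = (2,7) ∈ E(G2) ✓
  (4,6) → (φ(4),φ(6)) = (2,5) ∈ E(G2) ✓
  (4,9) → (φ(4),φ(9)) = (1,2) ∈ E(G2) ✓
  (5,7) → (φ(5),φ(7)) = (6,7) ∈ E(G2) ✓
  (5,8) → (φ(5),φ(8)) = (3,7) ∈ E(G2) ✓
  (5,9) → (φ(5),φ(9)) = (1,7) ∈ E(G2) ✓
  (7,8) → (φ(7),φ(8)) = (3,6) ∈ E(G2) ✓
  (7,9) → (φ(7),φ(9)) = (1,6) ∈ E(G2) ✓
All 19 edges of G1 map to edges of G2, and |E(G1)| = |E(G2)| = 19, so φ is a bijection on edges as well as vertices. Hence G1 ≅ G2.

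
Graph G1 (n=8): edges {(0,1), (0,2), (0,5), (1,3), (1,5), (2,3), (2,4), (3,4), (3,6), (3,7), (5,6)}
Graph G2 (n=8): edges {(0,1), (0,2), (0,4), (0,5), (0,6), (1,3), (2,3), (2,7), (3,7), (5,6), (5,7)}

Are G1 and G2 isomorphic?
Yes, isomorphic

The graphs are isomorphic.
One valid mapping φ: V(G1) → V(G2): 0→7, 1→2, 2→5, 3→0, 4→6, 5→3, 6→1, 7→4

Verify φ preserves adjacency — for each edge of G1, its image is an edge of G2:
  (0,1) → (φ(0),φ(1)) = (2,7) ∈ E(G2) ✓
  (0,2) → (φ(0),φ(2)) = (5,7) ∈ E(G2) ✓
  (0,5) → (φ(0),φ(5)) = (3,7) ∈ E(G2) ✓
  (1,3) → (φ(1),φ(3)) = (0,2) ∈ E(G2) ✓
  (1,5) → (φ(1),φ(5)) = (2,3) ∈ E(G2) ✓
  (2,3) → (φ(2),φ(3)) = (0,5) ∈ E(G2) ✓
  (2,4) → (φ(2),φ(4)) = (5,6) ∈ E(G2) ✓
  (3,4) → (φ(3),φ(4)) = (0,6) ∈ E(G2) ✓
  (3,6) → (φ(3),φ(6)) = (0,1) ∈ E(G2) ✓
  (3,7) → (φ(3),φ(7)) = (0,4) ∈ E(G2) ✓
  (5,6) → (φ(5),φ(6)) = (1,3) ∈ E(G2) ✓
All 11 edges of G1 map to edges of G2, and |E(G1)| = |E(G2)| = 11, so φ is a bijection on edges as well as vertices. Hence G1 ≅ G2.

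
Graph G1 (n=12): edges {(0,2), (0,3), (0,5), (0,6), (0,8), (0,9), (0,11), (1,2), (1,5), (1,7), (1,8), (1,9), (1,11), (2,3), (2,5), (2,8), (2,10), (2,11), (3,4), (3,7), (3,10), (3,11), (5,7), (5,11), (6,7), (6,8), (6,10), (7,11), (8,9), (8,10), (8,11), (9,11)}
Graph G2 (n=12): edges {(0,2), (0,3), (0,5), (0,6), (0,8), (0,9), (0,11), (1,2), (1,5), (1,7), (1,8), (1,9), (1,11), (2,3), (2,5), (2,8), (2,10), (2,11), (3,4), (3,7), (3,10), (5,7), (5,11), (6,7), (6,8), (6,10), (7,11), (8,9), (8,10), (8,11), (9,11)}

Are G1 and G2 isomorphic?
No, not isomorphic

The graphs are NOT isomorphic.

Counting edges: G1 has 32 edge(s); G2 has 31 edge(s).
Edge count is an isomorphism invariant (a bijection on vertices induces a bijection on edges), so differing edge counts rule out isomorphism.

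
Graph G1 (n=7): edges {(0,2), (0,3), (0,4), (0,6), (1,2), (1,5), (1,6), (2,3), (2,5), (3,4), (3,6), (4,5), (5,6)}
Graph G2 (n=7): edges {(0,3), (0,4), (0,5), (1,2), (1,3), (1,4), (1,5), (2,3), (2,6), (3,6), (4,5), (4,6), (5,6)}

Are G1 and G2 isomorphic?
Yes, isomorphic

The graphs are isomorphic.
One valid mapping φ: V(G1) → V(G2): 0→4, 1→2, 2→6, 3→5, 4→0, 5→3, 6→1

Verify φ preserves adjacency — for each edge of G1, its image is an edge of G2:
  (0,2) → (φ(0),φ(2)) = (4,6) ∈ E(G2) ✓
  (0,3) → (φ(0),φ(3)) = (4,5) ∈ E(G2) ✓
  (0,4) → (φ(0),φ(4)) = (0,4) ∈ E(G2) ✓
  (0,6) → (φ(0),φ(6)) = (1,4) ∈ E(G2) ✓
  (1,2) → (φ(1),φ(2)) = (2,6) ∈ E(G2) ✓
  (1,5) → (φ(1),φ(5)) = (2,3) ∈ E(G2) ✓
  (1,6) → (φ(1),φ(6)) = (1,2) ∈ E(G2) ✓
  (2,3) → (φ(2),φ(3)) = (5,6) ∈ E(G2) ✓
  (2,5) → (φ(2),φ(5)) = (3,6) ∈ E(G2) ✓
  (3,4) → (φ(3),φ(4)) = (0,5) ∈ E(G2) ✓
  (3,6) → (φ(3),φ(6)) = (1,5) ∈ E(G2) ✓
  (4,5) → (φ(4),φ(5)) = (0,3) ∈ E(G2) ✓
  (5,6) → (φ(5),φ(6)) = (1,3) ∈ E(G2) ✓
All 13 edges of G1 map to edges of G2, and |E(G1)| = |E(G2)| = 13, so φ is a bijection on edges as well as vertices. Hence G1 ≅ G2.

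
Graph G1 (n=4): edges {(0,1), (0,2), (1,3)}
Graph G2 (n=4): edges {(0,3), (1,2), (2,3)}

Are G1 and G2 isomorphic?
Yes, isomorphic

The graphs are isomorphic.
One valid mapping φ: V(G1) → V(G2): 0→3, 1→2, 2→0, 3→1

Verify φ preserves adjacency — for each edge of G1, its image is an edge of G2:
  (0,1) → (φ(0),φ(1)) = (2,3) ∈ E(G2) ✓
  (0,2) → (φ(0),φ(2)) = (0,3) ∈ E(G2) ✓
  (1,3) → (φ(1),φ(3)) = (1,2) ∈ E(G2) ✓
All 3 edges of G1 map to edges of G2, and |E(G1)| = |E(G2)| = 3, so φ is a bijection on edges as well as vertices. Hence G1 ≅ G2.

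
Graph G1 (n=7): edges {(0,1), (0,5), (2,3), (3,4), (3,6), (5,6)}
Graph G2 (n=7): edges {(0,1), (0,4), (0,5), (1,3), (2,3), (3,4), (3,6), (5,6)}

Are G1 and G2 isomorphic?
No, not isomorphic

The graphs are NOT isomorphic.

Counting edges: G1 has 6 edge(s); G2 has 8 edge(s).
Edge count is an isomorphism invariant (a bijection on vertices induces a bijection on edges), so differing edge counts rule out isomorphism.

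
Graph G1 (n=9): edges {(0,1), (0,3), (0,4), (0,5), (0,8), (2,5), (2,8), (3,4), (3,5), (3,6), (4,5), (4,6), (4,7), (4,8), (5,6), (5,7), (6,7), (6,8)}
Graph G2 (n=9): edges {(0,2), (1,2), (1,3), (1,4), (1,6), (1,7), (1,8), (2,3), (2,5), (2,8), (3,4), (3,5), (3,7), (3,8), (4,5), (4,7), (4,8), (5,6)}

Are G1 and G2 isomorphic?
Yes, isomorphic

The graphs are isomorphic.
One valid mapping φ: V(G1) → V(G2): 0→2, 1→0, 2→6, 3→8, 4→3, 5→1, 6→4, 7→7, 8→5

Verify φ preserves adjacency — for each edge of G1, its image is an edge of G2:
  (0,1) → (φ(0),φ(1)) = (0,2) ∈ E(G2) ✓
  (0,3) → (φ(0),φ(3)) = (2,8) ∈ E(G2) ✓
  (0,4) → (φ(0),φ(4)) = (2,3) ∈ E(G2) ✓
  (0,5) → (φ(0),φ(5)) = (1,2) ∈ E(G2) ✓
  (0,8) → (φ(0),φ(8)) = (2,5) ∈ E(G2) ✓
  (2,5) → (φ(2),φ(5)) = (1,6) ∈ E(G2) ✓
  (2,8) → (φ(2),φ(8)) = (5,6) ∈ E(G2) ✓
  (3,4) → (φ(3),φ(4)) = (3,8) ∈ E(G2) ✓
  (3,5) → (φ(3),φ(5)) = (1,8) ∈ E(G2) ✓
  (3,6) → (φ(3),φ(6)) = (4,8) ∈ E(G2) ✓
  (4,5) → (φ(4),φ(5)) = (1,3) ∈ E(G2) ✓
  (4,6) → (φ(4),φ(6)) = (3,4) ∈ E(G2) ✓
  (4,7) → (φ(4),φ(7)) = (3,7) ∈ E(G2) ✓
  (4,8) → (φ(4),φ(8)) = (3,5) ∈ E(G2) ✓
  (5,6) → (φ(5),φ(6)) = (1,4) ∈ E(G2) ✓
  (5,7) → (φ(5),φ(7)) = (1,7) ∈ E(G2) ✓
  (6,7) → (φ(6),φ(7)) = (4,7) ∈ E(G2) ✓
  (6,8) → (φ(6),φ(8)) = (4,5) ∈ E(G2) ✓
All 18 edges of G1 map to edges of G2, and |E(G1)| = |E(G2)| = 18, so φ is a bijection on edges as well as vertices. Hence G1 ≅ G2.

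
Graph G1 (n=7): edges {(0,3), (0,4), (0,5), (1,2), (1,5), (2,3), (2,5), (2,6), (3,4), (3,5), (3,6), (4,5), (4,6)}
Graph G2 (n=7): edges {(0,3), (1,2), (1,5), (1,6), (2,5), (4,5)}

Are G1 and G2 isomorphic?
No, not isomorphic

The graphs are NOT isomorphic.

Connected components of G1: 1 component(s) with vertex sets [[0, 1, 2, 3, 4, 5, 6]], sizes [7].
Connected components of G2: 2 component(s) with vertex sets [[0, 3], [1, 2, 4, 5, 6]], sizes [2, 5].
The number of connected components (and the multiset of component sizes) is an isomorphism invariant — an isomorphism maps each component of G1 bijectively onto a component of G2. Since G1 has 1 component(s) and G2 has 2, they cannot be isomorphic.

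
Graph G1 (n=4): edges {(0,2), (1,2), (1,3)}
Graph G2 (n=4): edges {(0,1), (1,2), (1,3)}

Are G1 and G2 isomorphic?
No, not isomorphic

The graphs are NOT isomorphic.

Degrees in G1: deg(0)=1, deg(1)=2, deg(2)=2, deg(3)=1.
Sorted degree sequence of G1: [2, 2, 1, 1].
Degrees in G2: deg(0)=1, deg(1)=3, deg(2)=1, deg(3)=1.
Sorted degree sequence of G2: [3, 1, 1, 1].
The (sorted) degree sequence is an isomorphism invariant, so since G1 and G2 have different degree sequences they cannot be isomorphic.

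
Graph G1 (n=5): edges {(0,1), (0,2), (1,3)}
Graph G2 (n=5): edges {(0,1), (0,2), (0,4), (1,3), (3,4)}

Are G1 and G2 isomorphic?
No, not isomorphic

The graphs are NOT isomorphic.

Counting edges: G1 has 3 edge(s); G2 has 5 edge(s).
Edge count is an isomorphism invariant (a bijection on vertices induces a bijection on edges), so differing edge counts rule out isomorphism.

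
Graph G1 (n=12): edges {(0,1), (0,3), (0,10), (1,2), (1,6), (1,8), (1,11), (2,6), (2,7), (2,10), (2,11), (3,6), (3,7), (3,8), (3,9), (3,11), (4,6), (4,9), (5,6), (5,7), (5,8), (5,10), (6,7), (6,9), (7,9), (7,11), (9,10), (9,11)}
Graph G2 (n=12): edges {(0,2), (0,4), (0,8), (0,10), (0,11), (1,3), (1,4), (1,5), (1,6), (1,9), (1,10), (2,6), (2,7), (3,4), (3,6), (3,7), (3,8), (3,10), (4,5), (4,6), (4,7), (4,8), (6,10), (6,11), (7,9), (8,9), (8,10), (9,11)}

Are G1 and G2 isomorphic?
Yes, isomorphic

The graphs are isomorphic.
One valid mapping φ: V(G1) → V(G2): 0→11, 1→0, 2→8, 3→6, 4→5, 5→7, 6→4, 7→3, 8→2, 9→1, 10→9, 11→10

Verify φ preserves adjacency — for each edge of G1, its image is an edge of G2:
  (0,1) → (φ(0),φ(1)) = (0,11) ∈ E(G2) ✓
  (0,3) → (φ(0),φ(3)) = (6,11) ∈ E(G2) ✓
  (0,10) → (φ(0),φ(10)) = (9,11) ∈ E(G2) ✓
  (1,2) → (φ(1),φ(2)) = (0,8) ∈ E(G2) ✓
  (1,6) → (φ(1),φ(6)) = (0,4) ∈ E(G2) ✓
  (1,8) → (φ(1),φ(8)) = (0,2) ∈ E(G2) ✓
  (1,11) → (φ(1),φ(11)) = (0,10) ∈ E(G2) ✓
  (2,6) → (φ(2),φ(6)) = (4,8) ∈ E(G2) ✓
  (2,7) → (φ(2),φ(7)) = (3,8) ∈ E(G2) ✓
  (2,10) → (φ(2),φ(10)) = (8,9) ∈ E(G2) ✓
  (2,11) → (φ(2),φ(11)) = (8,10) ∈ E(G2) ✓
  (3,6) → (φ(3),φ(6)) = (4,6) ∈ E(G2) ✓
  (3,7) → (φ(3),φ(7)) = (3,6) ∈ E(G2) ✓
  (3,8) → (φ(3),φ(8)) = (2,6) ∈ E(G2) ✓
  (3,9) → (φ(3),φ(9)) = (1,6) ∈ E(G2) ✓
  (3,11) → (φ(3),φ(11)) = (6,10) ∈ E(G2) ✓
  (4,6) → (φ(4),φ(6)) = (4,5) ∈ E(G2) ✓
  (4,9) → (φ(4),φ(9)) = (1,5) ∈ E(G2) ✓
  (5,6) → (φ(5),φ(6)) = (4,7) ∈ E(G2) ✓
  (5,7) → (φ(5),φ(7)) = (3,7) ∈ E(G2) ✓
  (5,8) → (φ(5),φ(8)) = (2,7) ∈ E(G2) ✓
  (5,10) → (φ(5),φ(10)) = (7,9) ∈ E(G2) ✓
  (6,7) → (φ(6),φ(7)) = (3,4) ∈ E(G2) ✓
  (6,9) → (φ(6),φ(9)) = (1,4) ∈ E(G2) ✓
  (7,9) → (φ(7),φ(9)) = (1,3) ∈ E(G2) ✓
  (7,11) → (φ(7),φ(11)) = (3,10) ∈ E(G2) ✓
  (9,10) → (φ(9),φ(10)) = (1,9) ∈ E(G2) ✓
  (9,11) → (φ(9),φ(11)) = (1,10) ∈ E(G2) ✓
All 28 edges of G1 map to edges of G2, and |E(G1)| = |E(G2)| = 28, so φ is a bijection on edges as well as vertices. Hence G1 ≅ G2.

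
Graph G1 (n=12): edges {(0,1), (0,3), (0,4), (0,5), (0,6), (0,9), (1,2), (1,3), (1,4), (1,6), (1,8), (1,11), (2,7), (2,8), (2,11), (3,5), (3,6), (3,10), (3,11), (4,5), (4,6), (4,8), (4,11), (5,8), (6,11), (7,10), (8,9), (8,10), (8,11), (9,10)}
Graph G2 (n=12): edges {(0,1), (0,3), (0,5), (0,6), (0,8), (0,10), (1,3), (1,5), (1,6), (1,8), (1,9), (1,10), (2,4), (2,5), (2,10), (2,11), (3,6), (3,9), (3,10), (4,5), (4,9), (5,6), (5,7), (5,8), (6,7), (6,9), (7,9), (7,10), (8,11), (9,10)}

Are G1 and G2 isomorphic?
Yes, isomorphic

The graphs are isomorphic.
One valid mapping φ: V(G1) → V(G2): 0→9, 1→1, 2→8, 3→10, 4→6, 5→7, 6→3, 7→11, 8→5, 9→4, 10→2, 11→0

Verify φ preserves adjacency — for each edge of G1, its image is an edge of G2:
  (0,1) → (φ(0),φ(1)) = (1,9) ∈ E(G2) ✓
  (0,3) → (φ(0),φ(3)) = (9,10) ∈ E(G2) ✓
  (0,4) → (φ(0),φ(4)) = (6,9) ∈ E(G2) ✓
  (0,5) → (φ(0),φ(5)) = (7,9) ∈ E(G2) ✓
  (0,6) → (φ(0),φ(6)) = (3,9) ∈ E(G2) ✓
  (0,9) → (φ(0),φ(9)) = (4,9) ∈ E(G2) ✓
  (1,2) → (φ(1),φ(2)) = (1,8) ∈ E(G2) ✓
  (1,3) → (φ(1),φ(3)) = (1,10) ∈ E(G2) ✓
  (1,4) → (φ(1),φ(4)) = (1,6) ∈ E(G2) ✓
  (1,6) → (φ(1),φ(6)) = (1,3) ∈ E(G2) ✓
  (1,8) → (φ(1),φ(8)) = (1,5) ∈ E(G2) ✓
  (1,11) → (φ(1),φ(11)) = (0,1) ∈ E(G2) ✓
  (2,7) → (φ(2),φ(7)) = (8,11) ∈ E(G2) ✓
  (2,8) → (φ(2),φ(8)) = (5,8) ∈ E(G2) ✓
  (2,11) → (φ(2),φ(11)) = (0,8) ∈ E(G2) ✓
  (3,5) → (φ(3),φ(5)) = (7,10) ∈ E(G2) ✓
  (3,6) → (φ(3),φ(6)) = (3,10) ∈ E(G2) ✓
  (3,10) → (φ(3),φ(10)) = (2,10) ∈ E(G2) ✓
  (3,11) → (φ(3),φ(11)) = (0,10) ∈ E(G2) ✓
  (4,5) → (φ(4),φ(5)) = (6,7) ∈ E(G2) ✓
  (4,6) → (φ(4),φ(6)) = (3,6) ∈ E(G2) ✓
  (4,8) → (φ(4),φ(8)) = (5,6) ∈ E(G2) ✓
  (4,11) → (φ(4),φ(11)) = (0,6) ∈ E(G2) ✓
  (5,8) → (φ(5),φ(8)) = (5,7) ∈ E(G2) ✓
  (6,11) → (φ(6),φ(11)) = (0,3) ∈ E(G2) ✓
  (7,10) → (φ(7),φ(10)) = (2,11) ∈ E(G2) ✓
  (8,9) → (φ(8),φ(9)) = (4,5) ∈ E(G2) ✓
  (8,10) → (φ(8),φ(10)) = (2,5) ∈ E(G2) ✓
  (8,11) → (φ(8),φ(11)) = (0,5) ∈ E(G2) ✓
  (9,10) → (φ(9),φ(10)) = (2,4) ∈ E(G2) ✓
All 30 edges of G1 map to edges of G2, and |E(G1)| = |E(G2)| = 30, so φ is a bijection on edges as well as vertices. Hence G1 ≅ G2.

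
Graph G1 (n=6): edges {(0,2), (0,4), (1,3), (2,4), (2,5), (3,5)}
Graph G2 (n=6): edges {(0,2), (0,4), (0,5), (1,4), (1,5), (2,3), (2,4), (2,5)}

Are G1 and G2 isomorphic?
No, not isomorphic

The graphs are NOT isomorphic.

Degrees in G1: deg(0)=2, deg(1)=1, deg(2)=3, deg(3)=2, deg(4)=2, deg(5)=2.
Sorted degree sequence of G1: [3, 2, 2, 2, 2, 1].
Degrees in G2: deg(0)=3, deg(1)=2, deg(2)=4, deg(3)=1, deg(4)=3, deg(5)=3.
Sorted degree sequence of G2: [4, 3, 3, 3, 2, 1].
The (sorted) degree sequence is an isomorphism invariant, so since G1 and G2 have different degree sequences they cannot be isomorphic.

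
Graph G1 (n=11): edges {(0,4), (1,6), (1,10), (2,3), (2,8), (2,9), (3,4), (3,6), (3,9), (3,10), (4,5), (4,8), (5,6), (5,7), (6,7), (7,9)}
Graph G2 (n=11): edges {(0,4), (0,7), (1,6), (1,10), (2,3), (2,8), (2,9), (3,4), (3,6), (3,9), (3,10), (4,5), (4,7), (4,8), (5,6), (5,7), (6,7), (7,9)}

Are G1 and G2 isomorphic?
No, not isomorphic

The graphs are NOT isomorphic.

Counting edges: G1 has 16 edge(s); G2 has 18 edge(s).
Edge count is an isomorphism invariant (a bijection on vertices induces a bijection on edges), so differing edge counts rule out isomorphism.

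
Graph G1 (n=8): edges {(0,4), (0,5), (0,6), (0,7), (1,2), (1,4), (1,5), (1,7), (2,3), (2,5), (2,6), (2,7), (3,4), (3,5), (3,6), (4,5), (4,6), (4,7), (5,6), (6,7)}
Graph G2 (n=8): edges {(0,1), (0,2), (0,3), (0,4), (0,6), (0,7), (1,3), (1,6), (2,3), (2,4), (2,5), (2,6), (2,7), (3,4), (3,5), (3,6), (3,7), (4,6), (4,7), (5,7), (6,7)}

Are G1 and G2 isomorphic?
No, not isomorphic

The graphs are NOT isomorphic.

Degrees in G1: deg(0)=4, deg(1)=4, deg(2)=5, deg(3)=4, deg(4)=6, deg(5)=6, deg(6)=6, deg(7)=5.
Sorted degree sequence of G1: [6, 6, 6, 5, 5, 4, 4, 4].
Degrees in G2: deg(0)=6, deg(1)=3, deg(2)=6, deg(3)=7, deg(4)=5, deg(5)=3, deg(6)=6, deg(7)=6.
Sorted degree sequence of G2: [7, 6, 6, 6, 6, 5, 3, 3].
The (sorted) degree sequence is an isomorphism invariant, so since G1 and G2 have different degree sequences they cannot be isomorphic.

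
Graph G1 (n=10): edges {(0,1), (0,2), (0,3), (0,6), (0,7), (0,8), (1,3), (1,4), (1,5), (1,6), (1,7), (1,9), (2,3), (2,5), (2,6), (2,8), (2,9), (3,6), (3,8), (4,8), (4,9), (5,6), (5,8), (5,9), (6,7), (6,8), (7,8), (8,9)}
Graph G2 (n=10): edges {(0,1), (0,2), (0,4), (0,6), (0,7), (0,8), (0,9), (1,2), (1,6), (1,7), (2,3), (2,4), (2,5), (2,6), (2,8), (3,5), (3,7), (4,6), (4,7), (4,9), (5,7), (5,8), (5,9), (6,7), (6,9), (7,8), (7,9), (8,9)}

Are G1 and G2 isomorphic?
Yes, isomorphic

The graphs are isomorphic.
One valid mapping φ: V(G1) → V(G2): 0→6, 1→2, 2→9, 3→4, 4→3, 5→8, 6→0, 7→1, 8→7, 9→5

Verify φ preserves adjacency — for each edge of G1, its image is an edge of G2:
  (0,1) → (φ(0),φ(1)) = (2,6) ∈ E(G2) ✓
  (0,2) → (φ(0),φ(2)) = (6,9) ∈ E(G2) ✓
  (0,3) → (φ(0),φ(3)) = (4,6) ∈ E(G2) ✓
  (0,6) → (φ(0),φ(6)) = (0,6) ∈ E(G2) ✓
  (0,7) → (φ(0),φ(7)) = (1,6) ∈ E(G2) ✓
  (0,8) → (φ(0),φ(8)) = (6,7) ∈ E(G2) ✓
  (1,3) → (φ(1),φ(3)) = (2,4) ∈ E(G2) ✓
  (1,4) → (φ(1),φ(4)) = (2,3) ∈ E(G2) ✓
  (1,5) → (φ(1),φ(5)) = (2,8) ∈ E(G2) ✓
  (1,6) → (φ(1),φ(6)) = (0,2) ∈ E(G2) ✓
  (1,7) → (φ(1),φ(7)) = (1,2) ∈ E(G2) ✓
  (1,9) → (φ(1),φ(9)) = (2,5) ∈ E(G2) ✓
  (2,3) → (φ(2),φ(3)) = (4,9) ∈ E(G2) ✓
  (2,5) → (φ(2),φ(5)) = (8,9) ∈ E(G2) ✓
  (2,6) → (φ(2),φ(6)) = (0,9) ∈ E(G2) ✓
  (2,8) → (φ(2),φ(8)) = (7,9) ∈ E(G2) ✓
  (2,9) → (φ(2),φ(9)) = (5,9) ∈ E(G2) ✓
  (3,6) → (φ(3),φ(6)) = (0,4) ∈ E(G2) ✓
  (3,8) → (φ(3),φ(8)) = (4,7) ∈ E(G2) ✓
  (4,8) → (φ(4),φ(8)) = (3,7) ∈ E(G2) ✓
  (4,9) → (φ(4),φ(9)) = (3,5) ∈ E(G2) ✓
  (5,6) → (φ(5),φ(6)) = (0,8) ∈ E(G2) ✓
  (5,8) → (φ(5),φ(8)) = (7,8) ∈ E(G2) ✓
  (5,9) → (φ(5),φ(9)) = (5,8) ∈ E(G2) ✓
  (6,7) → (φ(6),φ(7)) = (0,1) ∈ E(G2) ✓
  (6,8) → (φ(6),φ(8)) = (0,7) ∈ E(G2) ✓
  (7,8) → (φ(7),φ(8)) = (1,7) ∈ E(G2) ✓
  (8,9) → (φ(8),φ(9)) = (5,7) ∈ E(G2) ✓
All 28 edges of G1 map to edges of G2, and |E(G1)| = |E(G2)| = 28, so φ is a bijection on edges as well as vertices. Hence G1 ≅ G2.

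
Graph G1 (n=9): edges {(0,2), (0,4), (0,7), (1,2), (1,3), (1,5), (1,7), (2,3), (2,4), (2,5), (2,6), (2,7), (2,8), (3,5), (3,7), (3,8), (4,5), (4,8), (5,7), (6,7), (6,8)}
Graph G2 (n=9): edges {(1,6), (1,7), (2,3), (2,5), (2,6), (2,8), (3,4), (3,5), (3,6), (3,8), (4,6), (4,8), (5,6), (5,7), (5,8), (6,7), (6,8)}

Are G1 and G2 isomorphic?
No, not isomorphic

The graphs are NOT isomorphic.

Connected components of G1: 1 component(s) with vertex sets [[0, 1, 2, 3, 4, 5, 6, 7, 8]], sizes [9].
Connected components of G2: 2 component(s) with vertex sets [[0], [1, 2, 3, 4, 5, 6, 7, 8]], sizes [1, 8].
The number of connected components (and the multiset of component sizes) is an isomorphism invariant — an isomorphism maps each component of G1 bijectively onto a component of G2. Since G1 has 1 component(s) and G2 has 2, they cannot be isomorphic.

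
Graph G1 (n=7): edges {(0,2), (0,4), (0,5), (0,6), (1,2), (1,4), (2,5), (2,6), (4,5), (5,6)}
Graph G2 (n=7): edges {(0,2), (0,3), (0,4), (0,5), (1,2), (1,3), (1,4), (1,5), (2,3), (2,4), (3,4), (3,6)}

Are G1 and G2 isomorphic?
No, not isomorphic

The graphs are NOT isomorphic.

Degrees in G1: deg(0)=4, deg(1)=2, deg(2)=4, deg(3)=0, deg(4)=3, deg(5)=4, deg(6)=3.
Sorted degree sequence of G1: [4, 4, 4, 3, 3, 2, 0].
Degrees in G2: deg(0)=4, deg(1)=4, deg(2)=4, deg(3)=5, deg(4)=4, deg(5)=2, deg(6)=1.
Sorted degree sequence of G2: [5, 4, 4, 4, 4, 2, 1].
The (sorted) degree sequence is an isomorphism invariant, so since G1 and G2 have different degree sequences they cannot be isomorphic.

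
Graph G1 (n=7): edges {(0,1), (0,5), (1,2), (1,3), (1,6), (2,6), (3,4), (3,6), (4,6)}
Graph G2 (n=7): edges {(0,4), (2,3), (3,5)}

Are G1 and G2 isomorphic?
No, not isomorphic

The graphs are NOT isomorphic.

Connected components of G1: 1 component(s) with vertex sets [[0, 1, 2, 3, 4, 5, 6]], sizes [7].
Connected components of G2: 4 component(s) with vertex sets [[1], [6], [0, 4], [2, 3, 5]], sizes [1, 1, 2, 3].
The number of connected components (and the multiset of component sizes) is an isomorphism invariant — an isomorphism maps each component of G1 bijectively onto a component of G2. Since G1 has 1 component(s) and G2 has 4, they cannot be isomorphic.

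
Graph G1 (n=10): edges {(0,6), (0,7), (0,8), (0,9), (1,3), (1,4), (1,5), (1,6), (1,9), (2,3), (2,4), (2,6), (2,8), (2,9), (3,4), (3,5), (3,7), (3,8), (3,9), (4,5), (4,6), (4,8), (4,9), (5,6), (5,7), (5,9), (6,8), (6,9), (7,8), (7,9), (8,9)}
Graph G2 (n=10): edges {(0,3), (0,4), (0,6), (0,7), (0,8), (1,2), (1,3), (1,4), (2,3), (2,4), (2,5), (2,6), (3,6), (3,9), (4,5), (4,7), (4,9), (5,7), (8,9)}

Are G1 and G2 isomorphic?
No, not isomorphic

The graphs are NOT isomorphic.

Degrees in G1: deg(0)=4, deg(1)=5, deg(2)=5, deg(3)=7, deg(4)=7, deg(5)=6, deg(6)=7, deg(7)=5, deg(8)=7, deg(9)=9.
Sorted degree sequence of G1: [9, 7, 7, 7, 7, 6, 5, 5, 5, 4].
Degrees in G2: deg(0)=5, deg(1)=3, deg(2)=5, deg(3)=5, deg(4)=6, deg(5)=3, deg(6)=3, deg(7)=3, deg(8)=2, deg(9)=3.
Sorted degree sequence of G2: [6, 5, 5, 5, 3, 3, 3, 3, 3, 2].
The (sorted) degree sequence is an isomorphism invariant, so since G1 and G2 have different degree sequences they cannot be isomorphic.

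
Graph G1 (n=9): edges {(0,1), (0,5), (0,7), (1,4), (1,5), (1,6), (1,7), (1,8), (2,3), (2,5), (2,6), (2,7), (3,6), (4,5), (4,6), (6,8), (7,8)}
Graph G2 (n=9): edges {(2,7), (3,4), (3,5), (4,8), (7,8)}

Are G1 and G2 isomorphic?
No, not isomorphic

The graphs are NOT isomorphic.

Connected components of G1: 1 component(s) with vertex sets [[0, 1, 2, 3, 4, 5, 6, 7, 8]], sizes [9].
Connected components of G2: 4 component(s) with vertex sets [[0], [1], [6], [2, 3, 4, 5, 7, 8]], sizes [1, 1, 1, 6].
The number of connected components (and the multiset of component sizes) is an isomorphism invariant — an isomorphism maps each component of G1 bijectively onto a component of G2. Since G1 has 1 component(s) and G2 has 4, they cannot be isomorphic.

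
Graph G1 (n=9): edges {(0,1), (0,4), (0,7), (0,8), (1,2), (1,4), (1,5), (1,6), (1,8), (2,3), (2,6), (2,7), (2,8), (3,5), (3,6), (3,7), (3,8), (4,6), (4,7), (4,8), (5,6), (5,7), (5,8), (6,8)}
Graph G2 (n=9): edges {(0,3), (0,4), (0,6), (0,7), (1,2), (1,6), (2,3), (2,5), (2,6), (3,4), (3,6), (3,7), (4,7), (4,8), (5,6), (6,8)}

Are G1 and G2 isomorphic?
No, not isomorphic

The graphs are NOT isomorphic.

Counting triangles (3-cliques): G1 has 21, G2 has 8.
Triangle count is an isomorphism invariant, so differing triangle counts rule out isomorphism.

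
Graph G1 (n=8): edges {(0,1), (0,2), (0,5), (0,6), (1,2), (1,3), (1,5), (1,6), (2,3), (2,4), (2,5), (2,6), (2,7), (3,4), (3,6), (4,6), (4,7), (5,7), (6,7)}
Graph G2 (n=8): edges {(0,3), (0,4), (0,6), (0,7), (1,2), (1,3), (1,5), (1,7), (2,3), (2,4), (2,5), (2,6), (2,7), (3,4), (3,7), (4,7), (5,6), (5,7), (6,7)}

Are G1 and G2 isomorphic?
Yes, isomorphic

The graphs are isomorphic.
One valid mapping φ: V(G1) → V(G2): 0→4, 1→3, 2→7, 3→1, 4→5, 5→0, 6→2, 7→6

Verify φ preserves adjacency — for each edge of G1, its image is an edge of G2:
  (0,1) → (φ(0),φ(1)) = (3,4) ∈ E(G2) ✓
  (0,2) → (φ(0),φ(2)) = (4,7) ∈ E(G2) ✓
  (0,5) → (φ(0),φ(5)) = (0,4) ∈ E(G2) ✓
  (0,6) → (φ(0),φ(6)) = (2,4) ∈ E(G2) ✓
  (1,2) → (φ(1),φ(2)) = (3,7) ∈ E(G2) ✓
  (1,3) → (φ(1),φ(3)) = (1,3) ∈ E(G2) ✓
  (1,5) → (φ(1),φ(5)) = (0,3) ∈ E(G2) ✓
  (1,6) → (φ(1),φ(6)) = (2,3) ∈ E(G2) ✓
  (2,3) → (φ(2),φ(3)) = (1,7) ∈ E(G2) ✓
  (2,4) → (φ(2),φ(4)) = (5,7) ∈ E(G2) ✓
  (2,5) → (φ(2),φ(5)) = (0,7) ∈ E(G2) ✓
  (2,6) → (φ(2),φ(6)) = (2,7) ∈ E(G2) ✓
  (2,7) → (φ(2),φ(7)) = (6,7) ∈ E(G2) ✓
  (3,4) → (φ(3),φ(4)) = (1,5) ∈ E(G2) ✓
  (3,6) → (φ(3),φ(6)) = (1,2) ∈ E(G2) ✓
  (4,6) → (φ(4),φ(6)) = (2,5) ∈ E(G2) ✓
  (4,7) → (φ(4),φ(7)) = (5,6) ∈ E(G2) ✓
  (5,7) → (φ(5),φ(7)) = (0,6) ∈ E(G2) ✓
  (6,7) → (φ(6),φ(7)) = (2,6) ∈ E(G2) ✓
All 19 edges of G1 map to edges of G2, and |E(G1)| = |E(G2)| = 19, so φ is a bijection on edges as well as vertices. Hence G1 ≅ G2.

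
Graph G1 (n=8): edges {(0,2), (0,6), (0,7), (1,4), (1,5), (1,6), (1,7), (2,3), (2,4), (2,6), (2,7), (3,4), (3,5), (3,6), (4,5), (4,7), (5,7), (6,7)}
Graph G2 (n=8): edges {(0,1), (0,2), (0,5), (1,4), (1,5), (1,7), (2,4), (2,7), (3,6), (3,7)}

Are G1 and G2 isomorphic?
No, not isomorphic

The graphs are NOT isomorphic.

Counting triangles (3-cliques): G1 has 13, G2 has 1.
Triangle count is an isomorphism invariant, so differing triangle counts rule out isomorphism.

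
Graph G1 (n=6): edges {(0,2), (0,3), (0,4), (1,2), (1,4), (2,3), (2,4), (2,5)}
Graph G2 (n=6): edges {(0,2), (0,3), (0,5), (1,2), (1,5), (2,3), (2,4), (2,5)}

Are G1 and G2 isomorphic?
Yes, isomorphic

The graphs are isomorphic.
One valid mapping φ: V(G1) → V(G2): 0→5, 1→3, 2→2, 3→1, 4→0, 5→4

Verify φ preserves adjacency — for each edge of G1, its image is an edge of G2:
  (0,2) → (φ(0),φ(2)) = (2,5) ∈ E(G2) ✓
  (0,3) → (φ(0),φ(3)) = (1,5) ∈ E(G2) ✓
  (0,4) → (φ(0),φ(4)) = (0,5) ∈ E(G2) ✓
  (1,2) → (φ(1),φ(2)) = (2,3) ∈ E(G2) ✓
  (1,4) → (φ(1),φ(4)) = (0,3) ∈ E(G2) ✓
  (2,3) → (φ(2),φ(3)) = (1,2) ∈ E(G2) ✓
  (2,4) → (φ(2),φ(4)) = (0,2) ∈ E(G2) ✓
  (2,5) → (φ(2),φ(5)) = (2,4) ∈ E(G2) ✓
All 8 edges of G1 map to edges of G2, and |E(G1)| = |E(G2)| = 8, so φ is a bijection on edges as well as vertices. Hence G1 ≅ G2.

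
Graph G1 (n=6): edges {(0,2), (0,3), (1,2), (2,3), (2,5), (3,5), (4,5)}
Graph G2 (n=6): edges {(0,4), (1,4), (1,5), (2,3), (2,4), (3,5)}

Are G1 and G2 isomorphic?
No, not isomorphic

The graphs are NOT isomorphic.

Degrees in G1: deg(0)=2, deg(1)=1, deg(2)=4, deg(3)=3, deg(4)=1, deg(5)=3.
Sorted degree sequence of G1: [4, 3, 3, 2, 1, 1].
Degrees in G2: deg(0)=1, deg(1)=2, deg(2)=2, deg(3)=2, deg(4)=3, deg(5)=2.
Sorted degree sequence of G2: [3, 2, 2, 2, 2, 1].
The (sorted) degree sequence is an isomorphism invariant, so since G1 and G2 have different degree sequences they cannot be isomorphic.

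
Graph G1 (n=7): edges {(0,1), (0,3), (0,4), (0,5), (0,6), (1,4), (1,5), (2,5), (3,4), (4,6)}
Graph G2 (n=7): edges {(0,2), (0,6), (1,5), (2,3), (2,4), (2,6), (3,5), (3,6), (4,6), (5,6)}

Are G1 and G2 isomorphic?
Yes, isomorphic

The graphs are isomorphic.
One valid mapping φ: V(G1) → V(G2): 0→6, 1→3, 2→1, 3→4, 4→2, 5→5, 6→0

Verify φ preserves adjacency — for each edge of G1, its image is an edge of G2:
  (0,1) → (φ(0),φ(1)) = (3,6) ∈ E(G2) ✓
  (0,3) → (φ(0),φ(3)) = (4,6) ∈ E(G2) ✓
  (0,4) → (φ(0),φ(4)) = (2,6) ∈ E(G2) ✓
  (0,5) → (φ(0),φ(5)) = (5,6) ∈ E(G2) ✓
  (0,6) → (φ(0),φ(6)) = (0,6) ∈ E(G2) ✓
  (1,4) → (φ(1),φ(4)) = (2,3) ∈ E(G2) ✓
  (1,5) → (φ(1),φ(5)) = (3,5) ∈ E(G2) ✓
  (2,5) → (φ(2),φ(5)) = (1,5) ∈ E(G2) ✓
  (3,4) → (φ(3),φ(4)) = (2,4) ∈ E(G2) ✓
  (4,6) → (φ(4),φ(6)) = (0,2) ∈ E(G2) ✓
All 10 edges of G1 map to edges of G2, and |E(G1)| = |E(G2)| = 10, so φ is a bijection on edges as well as vertices. Hence G1 ≅ G2.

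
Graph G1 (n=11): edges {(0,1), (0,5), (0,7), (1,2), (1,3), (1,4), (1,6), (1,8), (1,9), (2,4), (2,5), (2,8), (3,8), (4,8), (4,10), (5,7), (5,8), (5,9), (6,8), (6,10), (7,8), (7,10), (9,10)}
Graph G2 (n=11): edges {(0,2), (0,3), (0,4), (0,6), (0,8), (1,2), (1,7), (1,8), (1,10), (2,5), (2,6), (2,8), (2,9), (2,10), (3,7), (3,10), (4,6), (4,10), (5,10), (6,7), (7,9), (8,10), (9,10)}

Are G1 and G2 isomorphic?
Yes, isomorphic

The graphs are isomorphic.
One valid mapping φ: V(G1) → V(G2): 0→4, 1→10, 2→8, 3→5, 4→1, 5→0, 6→9, 7→6, 8→2, 9→3, 10→7

Verify φ preserves adjacency — for each edge of G1, its image is an edge of G2:
  (0,1) → (φ(0),φ(1)) = (4,10) ∈ E(G2) ✓
  (0,5) → (φ(0),φ(5)) = (0,4) ∈ E(G2) ✓
  (0,7) → (φ(0),φ(7)) = (4,6) ∈ E(G2) ✓
  (1,2) → (φ(1),φ(2)) = (8,10) ∈ E(G2) ✓
  (1,3) → (φ(1),φ(3)) = (5,10) ∈ E(G2) ✓
  (1,4) → (φ(1),φ(4)) = (1,10) ∈ E(G2) ✓
  (1,6) → (φ(1),φ(6)) = (9,10) ∈ E(G2) ✓
  (1,8) → (φ(1),φ(8)) = (2,10) ∈ E(G2) ✓
  (1,9) → (φ(1),φ(9)) = (3,10) ∈ E(G2) ✓
  (2,4) → (φ(2),φ(4)) = (1,8) ∈ E(G2) ✓
  (2,5) → (φ(2),φ(5)) = (0,8) ∈ E(G2) ✓
  (2,8) → (φ(2),φ(8)) = (2,8) ∈ E(G2) ✓
  (3,8) → (φ(3),φ(8)) = (2,5) ∈ E(G2) ✓
  (4,8) → (φ(4),φ(8)) = (1,2) ∈ E(G2) ✓
  (4,10) → (φ(4),φ(10)) = (1,7) ∈ E(G2) ✓
  (5,7) → (φ(5),φ(7)) = (0,6) ∈ E(G2) ✓
  (5,8) → (φ(5),φ(8)) = (0,2) ∈ E(G2) ✓
  (5,9) → (φ(5),φ(9)) = (0,3) ∈ E(G2) ✓
  (6,8) → (φ(6),φ(8)) = (2,9) ∈ E(G2) ✓
  (6,10) → (φ(6),φ(10)) = (7,9) ∈ E(G2) ✓
  (7,8) → (φ(7),φ(8)) = (2,6) ∈ E(G2) ✓
  (7,10) → (φ(7),φ(10)) = (6,7) ∈ E(G2) ✓
  (9,10) → (φ(9),φ(10)) = (3,7) ∈ E(G2) ✓
All 23 edges of G1 map to edges of G2, and |E(G1)| = |E(G2)| = 23, so φ is a bijection on edges as well as vertices. Hence G1 ≅ G2.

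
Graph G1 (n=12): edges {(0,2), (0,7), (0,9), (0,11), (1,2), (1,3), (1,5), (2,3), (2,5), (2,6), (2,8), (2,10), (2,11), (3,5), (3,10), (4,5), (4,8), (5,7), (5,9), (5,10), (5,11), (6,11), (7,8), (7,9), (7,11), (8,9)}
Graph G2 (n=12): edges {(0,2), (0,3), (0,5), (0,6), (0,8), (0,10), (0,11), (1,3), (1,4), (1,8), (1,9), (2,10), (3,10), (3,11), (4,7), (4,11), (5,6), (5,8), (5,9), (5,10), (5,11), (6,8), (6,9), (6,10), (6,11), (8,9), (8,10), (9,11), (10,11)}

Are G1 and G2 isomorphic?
No, not isomorphic

The graphs are NOT isomorphic.

Degrees in G1: deg(0)=4, deg(1)=3, deg(2)=8, deg(3)=4, deg(4)=2, deg(5)=8, deg(6)=2, deg(7)=5, deg(8)=4, deg(9)=4, deg(10)=3, deg(11)=5.
Sorted degree sequence of G1: [8, 8, 5, 5, 4, 4, 4, 4, 3, 3, 2, 2].
Degrees in G2: deg(0)=7, deg(1)=4, deg(2)=2, deg(3)=4, deg(4)=3, deg(5)=6, deg(6)=6, deg(7)=1, deg(8)=6, deg(9)=5, deg(10)=7, deg(11)=7.
Sorted degree sequence of G2: [7, 7, 7, 6, 6, 6, 5, 4, 4, 3, 2, 1].
The (sorted) degree sequence is an isomorphism invariant, so since G1 and G2 have different degree sequences they cannot be isomorphic.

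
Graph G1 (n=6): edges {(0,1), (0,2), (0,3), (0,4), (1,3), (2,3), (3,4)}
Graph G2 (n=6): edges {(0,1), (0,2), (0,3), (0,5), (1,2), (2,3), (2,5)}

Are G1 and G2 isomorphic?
Yes, isomorphic

The graphs are isomorphic.
One valid mapping φ: V(G1) → V(G2): 0→2, 1→5, 2→1, 3→0, 4→3, 5→4

Verify φ preserves adjacency — for each edge of G1, its image is an edge of G2:
  (0,1) → (φ(0),φ(1)) = (2,5) ∈ E(G2) ✓
  (0,2) → (φ(0),φ(2)) = (1,2) ∈ E(G2) ✓
  (0,3) → (φ(0),φ(3)) = (0,2) ∈ E(G2) ✓
  (0,4) → (φ(0),φ(4)) = (2,3) ∈ E(G2) ✓
  (1,3) → (φ(1),φ(3)) = (0,5) ∈ E(G2) ✓
  (2,3) → (φ(2),φ(3)) = (0,1) ∈ E(G2) ✓
  (3,4) → (φ(3),φ(4)) = (0,3) ∈ E(G2) ✓
All 7 edges of G1 map to edges of G2, and |E(G1)| = |E(G2)| = 7, so φ is a bijection on edges as well as vertices. Hence G1 ≅ G2.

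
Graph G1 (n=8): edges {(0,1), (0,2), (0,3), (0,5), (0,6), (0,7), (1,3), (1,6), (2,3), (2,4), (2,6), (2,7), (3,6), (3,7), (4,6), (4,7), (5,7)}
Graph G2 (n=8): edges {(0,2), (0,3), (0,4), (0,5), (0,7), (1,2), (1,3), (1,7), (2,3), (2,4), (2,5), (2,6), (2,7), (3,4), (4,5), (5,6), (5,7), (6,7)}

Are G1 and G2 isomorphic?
No, not isomorphic

The graphs are NOT isomorphic.

Degrees in G1: deg(0)=6, deg(1)=3, deg(2)=5, deg(3)=5, deg(4)=3, deg(5)=2, deg(6)=5, deg(7)=5.
Sorted degree sequence of G1: [6, 5, 5, 5, 5, 3, 3, 2].
Degrees in G2: deg(0)=5, deg(1)=3, deg(2)=7, deg(3)=4, deg(4)=4, deg(5)=5, deg(6)=3, deg(7)=5.
Sorted degree sequence of G2: [7, 5, 5, 5, 4, 4, 3, 3].
The (sorted) degree sequence is an isomorphism invariant, so since G1 and G2 have different degree sequences they cannot be isomorphic.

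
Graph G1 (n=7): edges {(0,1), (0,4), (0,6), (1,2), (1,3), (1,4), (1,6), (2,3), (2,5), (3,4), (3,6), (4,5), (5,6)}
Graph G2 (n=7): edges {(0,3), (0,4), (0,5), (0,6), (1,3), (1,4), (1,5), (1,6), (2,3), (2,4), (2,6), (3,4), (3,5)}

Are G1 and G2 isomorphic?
Yes, isomorphic

The graphs are isomorphic.
One valid mapping φ: V(G1) → V(G2): 0→5, 1→3, 2→2, 3→4, 4→0, 5→6, 6→1

Verify φ preserves adjacency — for each edge of G1, its image is an edge of G2:
  (0,1) → (φ(0),φ(1)) = (3,5) ∈ E(G2) ✓
  (0,4) → (φ(0),φ(4)) = (0,5) ∈ E(G2) ✓
  (0,6) → (φ(0),φ(6)) = (1,5) ∈ E(G2) ✓
  (1,2) → (φ(1),φ(2)) = (2,3) ∈ E(G2) ✓
  (1,3) → (φ(1),φ(3)) = (3,4) ∈ E(G2) ✓
  (1,4) → (φ(1),φ(4)) = (0,3) ∈ E(G2) ✓
  (1,6) → (φ(1),φ(6)) = (1,3) ∈ E(G2) ✓
  (2,3) → (φ(2),φ(3)) = (2,4) ∈ E(G2) ✓
  (2,5) → (φ(2),φ(5)) = (2,6) ∈ E(G2) ✓
  (3,4) → (φ(3),φ(4)) = (0,4) ∈ E(G2) ✓
  (3,6) → (φ(3),φ(6)) = (1,4) ∈ E(G2) ✓
  (4,5) → (φ(4),φ(5)) = (0,6) ∈ E(G2) ✓
  (5,6) → (φ(5),φ(6)) = (1,6) ∈ E(G2) ✓
All 13 edges of G1 map to edges of G2, and |E(G1)| = |E(G2)| = 13, so φ is a bijection on edges as well as vertices. Hence G1 ≅ G2.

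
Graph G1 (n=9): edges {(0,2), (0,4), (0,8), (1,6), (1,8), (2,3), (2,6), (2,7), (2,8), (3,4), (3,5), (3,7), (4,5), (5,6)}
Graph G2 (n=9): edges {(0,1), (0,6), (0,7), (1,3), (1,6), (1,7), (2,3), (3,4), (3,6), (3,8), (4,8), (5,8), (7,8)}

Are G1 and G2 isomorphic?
No, not isomorphic

The graphs are NOT isomorphic.

Degrees in G1: deg(0)=3, deg(1)=2, deg(2)=5, deg(3)=4, deg(4)=3, deg(5)=3, deg(6)=3, deg(7)=2, deg(8)=3.
Sorted degree sequence of G1: [5, 4, 3, 3, 3, 3, 3, 2, 2].
Degrees in G2: deg(0)=3, deg(1)=4, deg(2)=1, deg(3)=5, deg(4)=2, deg(5)=1, deg(6)=3, deg(7)=3, deg(8)=4.
Sorted degree sequence of G2: [5, 4, 4, 3, 3, 3, 2, 1, 1].
The (sorted) degree sequence is an isomorphism invariant, so since G1 and G2 have different degree sequences they cannot be isomorphic.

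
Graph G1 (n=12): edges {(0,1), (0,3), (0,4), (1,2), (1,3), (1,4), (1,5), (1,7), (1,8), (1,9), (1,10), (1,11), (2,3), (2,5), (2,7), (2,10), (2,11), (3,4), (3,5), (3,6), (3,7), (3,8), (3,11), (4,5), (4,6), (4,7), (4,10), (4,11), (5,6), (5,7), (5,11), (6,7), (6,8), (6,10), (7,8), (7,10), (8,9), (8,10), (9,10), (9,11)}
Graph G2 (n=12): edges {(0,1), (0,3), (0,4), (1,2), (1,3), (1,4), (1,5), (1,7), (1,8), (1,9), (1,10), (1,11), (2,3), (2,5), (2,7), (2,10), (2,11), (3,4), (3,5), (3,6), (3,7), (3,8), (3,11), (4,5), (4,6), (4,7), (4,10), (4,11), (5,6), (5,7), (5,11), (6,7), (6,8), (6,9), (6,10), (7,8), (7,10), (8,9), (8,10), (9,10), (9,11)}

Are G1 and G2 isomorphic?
No, not isomorphic

The graphs are NOT isomorphic.

Counting edges: G1 has 40 edge(s); G2 has 41 edge(s).
Edge count is an isomorphism invariant (a bijection on vertices induces a bijection on edges), so differing edge counts rule out isomorphism.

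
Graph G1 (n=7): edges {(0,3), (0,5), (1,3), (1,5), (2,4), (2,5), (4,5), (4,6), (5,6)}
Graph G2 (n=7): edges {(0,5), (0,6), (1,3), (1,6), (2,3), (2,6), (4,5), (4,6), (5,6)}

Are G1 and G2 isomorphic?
Yes, isomorphic

The graphs are isomorphic.
One valid mapping φ: V(G1) → V(G2): 0→1, 1→2, 2→4, 3→3, 4→5, 5→6, 6→0

Verify φ preserves adjacency — for each edge of G1, its image is an edge of G2:
  (0,3) → (φ(0),φ(3)) = (1,3) ∈ E(G2) ✓
  (0,5) → (φ(0),φ(5)) = (1,6) ∈ E(G2) ✓
  (1,3) → (φ(1),φ(3)) = (2,3) ∈ E(G2) ✓
  (1,5) → (φ(1),φ(5)) = (2,6) ∈ E(G2) ✓
  (2,4) → (φ(2),φ(4)) = (4,5) ∈ E(G2) ✓
  (2,5) → (φ(2),φ(5)) = (4,6) ∈ E(G2) ✓
  (4,5) → (φ(4),φ(5)) = (5,6) ∈ E(G2) ✓
  (4,6) → (φ(4),φ(6)) = (0,5) ∈ E(G2) ✓
  (5,6) → (φ(5),φ(6)) = (0,6) ∈ E(G2) ✓
All 9 edges of G1 map to edges of G2, and |E(G1)| = |E(G2)| = 9, so φ is a bijection on edges as well as vertices. Hence G1 ≅ G2.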